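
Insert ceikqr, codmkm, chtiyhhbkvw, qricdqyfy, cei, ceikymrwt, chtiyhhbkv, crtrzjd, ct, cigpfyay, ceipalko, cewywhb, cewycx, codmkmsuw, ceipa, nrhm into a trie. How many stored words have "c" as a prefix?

Traverse to the node for "c", then collect every word in that subtree.
Words under "c": cei, ceikqr, ceikymrwt, ceipa, ceipalko, cewycx, cewywhb, chtiyhhbkv, chtiyhhbkvw, cigpfyay, codmkm, codmkmsuw, crtrzjd, ct
Count: 14

14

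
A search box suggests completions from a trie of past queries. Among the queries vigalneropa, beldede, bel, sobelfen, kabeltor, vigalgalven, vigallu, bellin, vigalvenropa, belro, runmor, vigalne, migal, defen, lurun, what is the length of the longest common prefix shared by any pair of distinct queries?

7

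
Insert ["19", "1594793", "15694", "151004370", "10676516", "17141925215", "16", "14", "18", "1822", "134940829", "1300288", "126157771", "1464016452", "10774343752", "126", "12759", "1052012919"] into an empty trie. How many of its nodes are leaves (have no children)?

Leaves are exactly the stored words that no other stored word extends.
Those words: "1052012919", "10676516", "10774343752", "126157771", "12759", "1300288", "134940829", "1464016452", "151004370", "15694", "1594793", "16", "17141925215", "1822", "19"
Leaf count: 15

15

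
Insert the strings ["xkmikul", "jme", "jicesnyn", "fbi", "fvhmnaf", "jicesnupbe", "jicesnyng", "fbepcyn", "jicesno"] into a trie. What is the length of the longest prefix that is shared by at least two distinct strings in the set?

Look for the deepest trie node that still has at least two words in its subtree.
e.g. "jicesnyn" and "jicesnyng" share the prefix "jicesnyn" of length 8; no pair shares a longer one.
Longest shared-prefix length: 8

8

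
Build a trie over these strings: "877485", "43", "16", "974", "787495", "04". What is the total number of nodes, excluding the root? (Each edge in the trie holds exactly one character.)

21

Trie structure (* marks end of a word):
(root)
├─ 0
│  └─ 4 *
├─ 1
│  └─ 6 *
├─ 4
│  └─ 3 *
├─ 7
│  └─ 8
│     └─ 7
│        └─ 4
│           └─ 9
│              └─ 5 *
├─ 8
│  └─ 7
│     └─ 7
│        └─ 4
│           └─ 8
│              └─ 5 *
└─ 9
   └─ 7
      └─ 4 *
Counting every labelled node above: 21.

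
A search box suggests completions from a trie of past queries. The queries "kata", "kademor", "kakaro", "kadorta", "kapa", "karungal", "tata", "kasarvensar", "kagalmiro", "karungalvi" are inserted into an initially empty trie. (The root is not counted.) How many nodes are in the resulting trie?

47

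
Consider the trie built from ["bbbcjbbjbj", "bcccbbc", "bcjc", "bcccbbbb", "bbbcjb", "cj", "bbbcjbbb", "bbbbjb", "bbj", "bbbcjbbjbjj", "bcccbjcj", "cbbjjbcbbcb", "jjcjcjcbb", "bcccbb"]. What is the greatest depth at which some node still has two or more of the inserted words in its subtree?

10

The deepest shared node is where two words last agree before diverging.
"bbbcjbbjbj" and "bbbcjbbjbjj" agree on "bbbcjbbjbj" (10 characters) before diverging; nothing deeper is shared.
Longest shared-prefix length: 10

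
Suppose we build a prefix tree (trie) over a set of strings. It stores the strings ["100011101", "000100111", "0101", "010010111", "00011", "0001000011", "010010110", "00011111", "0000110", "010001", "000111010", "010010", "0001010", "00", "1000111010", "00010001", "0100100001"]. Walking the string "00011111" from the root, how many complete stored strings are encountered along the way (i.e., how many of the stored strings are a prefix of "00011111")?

3

Walk "00011111" from the root; an end-of-word marker is hit whenever a stored word is a prefix of "00011111".
Prefixes of the query that are stored words: "00", "00011", "00011111"
Count: 3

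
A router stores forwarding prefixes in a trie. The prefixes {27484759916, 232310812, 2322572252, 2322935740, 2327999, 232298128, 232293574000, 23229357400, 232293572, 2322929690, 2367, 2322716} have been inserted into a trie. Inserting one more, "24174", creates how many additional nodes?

4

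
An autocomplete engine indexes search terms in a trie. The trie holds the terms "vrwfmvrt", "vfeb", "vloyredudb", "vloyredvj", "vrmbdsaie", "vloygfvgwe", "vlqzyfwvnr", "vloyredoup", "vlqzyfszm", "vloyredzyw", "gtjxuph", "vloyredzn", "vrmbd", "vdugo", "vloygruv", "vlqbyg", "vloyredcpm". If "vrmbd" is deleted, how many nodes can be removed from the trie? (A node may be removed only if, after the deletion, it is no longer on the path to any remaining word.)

0

After clearing the end-marker at "vrmbd", prune upward until reaching a node still needed by another word.
Every node on "vrmbd" is still needed (e.g. by "vrmbdsaie"), so nothing is freed.
Nodes removed: 0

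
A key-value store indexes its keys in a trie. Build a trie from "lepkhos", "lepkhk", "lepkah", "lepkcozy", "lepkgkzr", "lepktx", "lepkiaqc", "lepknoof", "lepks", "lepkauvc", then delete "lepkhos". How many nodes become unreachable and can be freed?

2

A node on "lepkhos"'s path can go only if nothing else ends at it or branches off below it.
The suffix "os" (2 nodes) is used only by "lepkhos"; the node for "lepkh" still has the child "k", so pruning stops there.
Nodes removed: 2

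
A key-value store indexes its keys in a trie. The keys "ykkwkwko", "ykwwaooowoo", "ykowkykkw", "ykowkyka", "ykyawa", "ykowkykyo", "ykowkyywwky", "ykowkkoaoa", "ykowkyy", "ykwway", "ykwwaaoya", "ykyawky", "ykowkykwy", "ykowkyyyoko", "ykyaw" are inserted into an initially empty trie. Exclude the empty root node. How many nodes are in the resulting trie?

54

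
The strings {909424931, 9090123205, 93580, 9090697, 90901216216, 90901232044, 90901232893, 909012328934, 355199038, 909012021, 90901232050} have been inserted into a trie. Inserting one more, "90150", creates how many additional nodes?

3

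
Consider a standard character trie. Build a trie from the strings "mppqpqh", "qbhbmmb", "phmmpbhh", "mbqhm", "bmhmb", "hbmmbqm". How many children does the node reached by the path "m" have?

The children of the "m" node are the distinct next characters among strings starting with "m".
Distinct next characters after "m": b, p.
That node has 2 child edges.

2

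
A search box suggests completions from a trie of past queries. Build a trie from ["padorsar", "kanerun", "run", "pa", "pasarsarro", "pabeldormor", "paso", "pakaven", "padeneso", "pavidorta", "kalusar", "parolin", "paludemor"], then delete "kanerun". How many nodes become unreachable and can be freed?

Walk "kanerun" from the leaf back toward the root, removing each node that no remaining word uses.
The suffix "nerun" (5 nodes) is used only by "kanerun"; the node for "ka" still has the child "l", so pruning stops there.
Nodes removed: 5

5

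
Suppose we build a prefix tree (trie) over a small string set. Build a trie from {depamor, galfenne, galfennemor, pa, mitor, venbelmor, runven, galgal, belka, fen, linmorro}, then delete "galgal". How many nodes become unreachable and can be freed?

After clearing the end-marker at "galgal", prune upward until reaching a node still needed by another word.
The suffix "gal" (3 nodes) is used only by "galgal"; the node for "gal" still has the child "f", so pruning stops there.
Nodes removed: 3

3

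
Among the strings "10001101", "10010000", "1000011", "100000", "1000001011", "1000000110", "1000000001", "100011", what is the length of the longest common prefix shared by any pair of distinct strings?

7

The deepest shared node is where two words last agree before diverging.
"1000000001" and "1000000110" agree on "1000000" (7 characters) before diverging; nothing deeper is shared.
Longest shared-prefix length: 7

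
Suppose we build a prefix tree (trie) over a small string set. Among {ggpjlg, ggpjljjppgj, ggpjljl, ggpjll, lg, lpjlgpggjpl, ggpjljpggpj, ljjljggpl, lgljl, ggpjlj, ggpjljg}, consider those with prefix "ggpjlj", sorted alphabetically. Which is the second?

ggpjljg

Words with prefix "ggpjlj", in lexicographic order: "ggpjlj", "ggpjljg", "ggpjljjppgj", "ggpjljl", "ggpjljpggpj"
The 2nd is ggpjljg.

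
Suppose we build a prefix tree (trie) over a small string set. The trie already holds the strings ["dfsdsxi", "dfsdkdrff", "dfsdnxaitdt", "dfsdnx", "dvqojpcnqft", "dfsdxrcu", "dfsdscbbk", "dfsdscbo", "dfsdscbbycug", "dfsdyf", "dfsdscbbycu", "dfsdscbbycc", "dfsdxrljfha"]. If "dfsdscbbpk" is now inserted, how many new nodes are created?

2

"dfsdscbb" is already a path in the trie; the remaining "pk" must be added.
Each of the 2 remaining characters creates one node.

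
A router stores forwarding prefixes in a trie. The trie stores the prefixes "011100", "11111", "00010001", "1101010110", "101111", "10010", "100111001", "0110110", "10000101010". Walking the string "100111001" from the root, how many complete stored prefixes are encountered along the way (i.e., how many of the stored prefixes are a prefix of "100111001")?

Walk "100111001" from the root; an end-of-word marker is hit whenever a stored word is a prefix of "100111001".
Prefixes of the query that are stored words: "100111001"
Count: 1

1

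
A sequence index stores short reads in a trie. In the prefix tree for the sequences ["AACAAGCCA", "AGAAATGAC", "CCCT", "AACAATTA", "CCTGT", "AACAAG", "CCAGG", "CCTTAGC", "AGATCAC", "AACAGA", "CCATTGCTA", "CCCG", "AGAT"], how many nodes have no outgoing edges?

A leaf is a node with no children — equivalently, the end of a word that is not a proper prefix of any other stored word.
Those words: "AACAAGCCA", "AACAATTA", "AACAGA", "AGAAATGAC", "AGATCAC", "CCAGG", "CCATTGCTA", "CCCG", "CCCT", "CCTGT", "CCTTAGC"
Leaf count: 11

11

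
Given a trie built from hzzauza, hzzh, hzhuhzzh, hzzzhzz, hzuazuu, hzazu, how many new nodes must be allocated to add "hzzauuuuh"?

The longest prefix of "hzzauuuuh" already in the trie is "hzzau" (length 5).
New nodes needed: |"hzzauuuuh"| − 5 = 9 − 5 = 4.

4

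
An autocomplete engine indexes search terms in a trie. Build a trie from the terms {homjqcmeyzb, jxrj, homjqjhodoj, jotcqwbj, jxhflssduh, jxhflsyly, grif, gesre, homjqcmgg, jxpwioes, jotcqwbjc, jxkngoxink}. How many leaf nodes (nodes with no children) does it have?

A leaf is a node with no children — equivalently, the end of a word that is not a proper prefix of any other stored word.
Those words: "gesre", "grif", "homjqcmeyzb", "homjqcmgg", "homjqjhodoj", "jotcqwbjc", "jxhflssduh", "jxhflsyly", "jxkngoxink", "jxpwioes", "jxrj"
Leaf count: 11

11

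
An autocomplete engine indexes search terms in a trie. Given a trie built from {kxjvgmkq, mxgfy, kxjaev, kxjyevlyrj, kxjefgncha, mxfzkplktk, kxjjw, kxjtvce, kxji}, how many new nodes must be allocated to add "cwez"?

4

No existing word starts with "c", so every character of "cwez" needs a new node.
4 − 0 = 4 new nodes.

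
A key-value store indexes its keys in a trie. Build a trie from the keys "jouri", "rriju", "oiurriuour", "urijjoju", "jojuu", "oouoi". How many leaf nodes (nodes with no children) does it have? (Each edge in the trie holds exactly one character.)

6

A leaf is a node with no children — equivalently, the end of a word that is not a proper prefix of any other stored word.
Those words: "jojuu", "jouri", "oiurriuour", "oouoi", "rriju", "urijjoju"
Leaf count: 6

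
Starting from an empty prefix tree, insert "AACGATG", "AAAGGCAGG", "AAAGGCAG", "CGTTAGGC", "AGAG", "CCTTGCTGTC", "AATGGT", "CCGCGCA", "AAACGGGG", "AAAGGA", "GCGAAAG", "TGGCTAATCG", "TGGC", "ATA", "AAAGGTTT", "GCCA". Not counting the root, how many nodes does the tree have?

Count nodes per top-level branch (shared prefixes stored once):
  'A'-branch (AAACGGGG, AAAGGA, AAAGGCAG, AAAGGCAGG, AAAGGTTT, AACGATG, AATGGT, AGAG, ATA): 32 nodes
  'C'-branch (CCGCGCA, CCTTGCTGTC, CGTTAGGC): 22 nodes
  'G'-branch (GCCA, GCGAAAG): 9 nodes
  'T'-branch (TGGC, TGGCTAATCG): 10 nodes
Sum: 73

73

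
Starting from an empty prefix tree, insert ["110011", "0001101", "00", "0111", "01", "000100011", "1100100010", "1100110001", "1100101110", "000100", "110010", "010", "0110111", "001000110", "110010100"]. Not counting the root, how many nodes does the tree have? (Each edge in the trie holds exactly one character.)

48

For each word, the new-node count is its length minus the longest prefix already in the trie:
  "110011" → 6 new (1, 1, 0, 0, 1, 1)
  "0001101" → 7 new (0, 0, 0, 1, 1, 0, 1)
  "00" → prefix "00" already present; 0 new (none)
  "0111" → prefix "0" already present; 3 new (1, 1, 1)
  "01" → prefix "01" already present; 0 new (none)
  "000100011" → prefix "0001" already present; 5 new (0, 0, 0, 1, 1)
  "1100100010" → prefix "11001" already present; 5 new (0, 0, 0, 1, 0)
  "1100110001" → prefix "110011" already present; 4 new (0, 0, 0, 1)
  "1100101110" → prefix "110010" already present; 4 new (1, 1, 1, 0)
  "000100" → prefix "000100" already present; 0 new (none)
  "110010" → prefix "110010" already present; 0 new (none)
  "010" → prefix "01" already present; 1 new (0)
  "0110111" → prefix "011" already present; 4 new (0, 1, 1, 1)
  "001000110" → prefix "00" already present; 7 new (1, 0, 0, 0, 1, 1, 0)
  "110010100" → prefix "1100101" already present; 2 new (0, 0)
Total nodes = 6 + 7 + 0 + 3 + 0 + 5 + 5 + 4 + 4 + 0 + 0 + 1 + 4 + 7 + 2 = 48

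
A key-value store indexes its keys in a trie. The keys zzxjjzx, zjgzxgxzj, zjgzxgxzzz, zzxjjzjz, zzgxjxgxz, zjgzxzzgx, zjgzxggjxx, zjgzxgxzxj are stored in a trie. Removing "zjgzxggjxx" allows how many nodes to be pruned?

4

After clearing the end-marker at "zjgzxggjxx", prune upward until reaching a node still needed by another word.
The suffix "gjxx" (4 nodes) is used only by "zjgzxggjxx"; the node for "zjgzxg" still has the child "x", so pruning stops there.
Nodes removed: 4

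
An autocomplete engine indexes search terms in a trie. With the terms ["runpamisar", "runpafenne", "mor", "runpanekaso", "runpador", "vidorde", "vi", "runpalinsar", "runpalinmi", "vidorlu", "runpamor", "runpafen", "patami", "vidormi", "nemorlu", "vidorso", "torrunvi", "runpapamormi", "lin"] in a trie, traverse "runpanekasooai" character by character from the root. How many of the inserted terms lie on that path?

Walk "runpanekasooai" from the root; an end-of-word marker is hit whenever a stored word is a prefix of "runpanekasooai".
Prefixes of the query that are stored words: "runpanekaso"
Count: 1

1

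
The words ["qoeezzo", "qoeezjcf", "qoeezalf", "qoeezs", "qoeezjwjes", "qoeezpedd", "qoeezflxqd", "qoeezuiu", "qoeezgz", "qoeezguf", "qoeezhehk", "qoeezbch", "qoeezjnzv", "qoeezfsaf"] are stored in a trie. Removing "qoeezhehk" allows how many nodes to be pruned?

A node on "qoeezhehk"'s path can go only if nothing else ends at it or branches off below it.
The suffix "hehk" (4 nodes) is used only by "qoeezhehk"; the node for "qoeez" still has the child "z", so pruning stops there.
Nodes removed: 4

4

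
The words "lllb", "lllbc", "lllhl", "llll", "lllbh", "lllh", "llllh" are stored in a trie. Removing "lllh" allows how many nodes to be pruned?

0

Walk "lllh" from the leaf back toward the root, removing each node that no remaining word uses.
Every node on "lllh" is still needed (e.g. by "lllhl"), so nothing is freed.
Nodes removed: 0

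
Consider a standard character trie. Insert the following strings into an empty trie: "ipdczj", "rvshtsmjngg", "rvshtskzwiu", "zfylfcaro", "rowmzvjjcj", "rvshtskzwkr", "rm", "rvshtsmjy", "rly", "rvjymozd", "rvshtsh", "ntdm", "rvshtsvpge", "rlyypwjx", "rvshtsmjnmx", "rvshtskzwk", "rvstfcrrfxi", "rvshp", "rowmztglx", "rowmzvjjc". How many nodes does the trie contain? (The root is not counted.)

81

For each word, the new-node count is its length minus the longest prefix already in the trie:
  "ipdczj" → 6 new (i, p, d, c, z, j)
  "rvshtsmjngg" → 11 new (r, v, s, h, t, s, m, j, n, g, g)
  "rvshtskzwiu" → prefix "rvshts" already present; 5 new (k, z, w, i, u)
  "zfylfcaro" → 9 new (z, f, y, l, f, c, a, r, o)
  "rowmzvjjcj" → prefix "r" already present; 9 new (o, w, m, z, v, j, j, c, j)
  "rvshtskzwkr" → prefix "rvshtskzw" already present; 2 new (k, r)
  "rm" → prefix "r" already present; 1 new (m)
  "rvshtsmjy" → prefix "rvshtsmj" already present; 1 new (y)
  "rly" → prefix "r" already present; 2 new (l, y)
  "rvjymozd" → prefix "rv" already present; 6 new (j, y, m, o, z, d)
  "rvshtsh" → prefix "rvshts" already present; 1 new (h)
  "ntdm" → 4 new (n, t, d, m)
  "rvshtsvpge" → prefix "rvshts" already present; 4 new (v, p, g, e)
  "rlyypwjx" → prefix "rly" already present; 5 new (y, p, w, j, x)
  "rvshtsmjnmx" → prefix "rvshtsmjn" already present; 2 new (m, x)
  "rvshtskzwk" → prefix "rvshtskzwk" already present; 0 new (none)
  "rvstfcrrfxi" → prefix "rvs" already present; 8 new (t, f, c, r, r, f, x, i)
  "rvshp" → prefix "rvsh" already present; 1 new (p)
  "rowmztglx" → prefix "rowmz" already present; 4 new (t, g, l, x)
  "rowmzvjjc" → prefix "rowmzvjjc" already present; 0 new (none)
Total nodes = 6 + 11 + 5 + 9 + 9 + 2 + 1 + 1 + 2 + 6 + 1 + 4 + 4 + 5 + 2 + 0 + 8 + 1 + 4 + 0 = 81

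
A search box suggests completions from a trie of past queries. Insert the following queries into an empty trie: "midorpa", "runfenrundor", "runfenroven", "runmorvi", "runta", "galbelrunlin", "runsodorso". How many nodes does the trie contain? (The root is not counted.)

Trace insertions, counting only characters that open a new branch:
  "midorpa" → 7 new (m, i, d, o, r, p, a)
  "runfenrundor" → 12 new (r, u, n, f, e, n, r, u, n, d, o, r)
  "runfenroven" → prefix "runfenr" already present; 4 new (o, v, e, n)
  "runmorvi" → prefix "run" already present; 5 new (m, o, r, v, i)
  "runta" → prefix "run" already present; 2 new (t, a)
  "galbelrunlin" → 12 new (g, a, l, b, e, l, r, u, n, l, i, n)
  "runsodorso" → prefix "run" already present; 7 new (s, o, d, o, r, s, o)
Total nodes = 7 + 12 + 4 + 5 + 2 + 12 + 7 = 49

49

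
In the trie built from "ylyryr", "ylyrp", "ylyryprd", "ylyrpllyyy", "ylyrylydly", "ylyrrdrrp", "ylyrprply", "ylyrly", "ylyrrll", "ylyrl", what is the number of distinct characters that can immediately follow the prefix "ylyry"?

3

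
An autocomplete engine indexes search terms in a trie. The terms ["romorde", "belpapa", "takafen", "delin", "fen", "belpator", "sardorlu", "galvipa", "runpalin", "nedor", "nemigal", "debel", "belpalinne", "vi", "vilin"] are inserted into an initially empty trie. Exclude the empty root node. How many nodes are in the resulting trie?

77

Count nodes per top-level branch (shared prefixes stored once):
  'b'-branch (belpalinne, belpapa, belpator): 15 nodes
  'd'-branch (debel, delin): 8 nodes
  'f'-branch (fen): 3 nodes
  'g'-branch (galvipa): 7 nodes
  'n'-branch (nedor, nemigal): 10 nodes
  'r'-branch (romorde, runpalin): 14 nodes
  's'-branch (sardorlu): 8 nodes
  't'-branch (takafen): 7 nodes
  'v'-branch (vi, vilin): 5 nodes
Sum: 77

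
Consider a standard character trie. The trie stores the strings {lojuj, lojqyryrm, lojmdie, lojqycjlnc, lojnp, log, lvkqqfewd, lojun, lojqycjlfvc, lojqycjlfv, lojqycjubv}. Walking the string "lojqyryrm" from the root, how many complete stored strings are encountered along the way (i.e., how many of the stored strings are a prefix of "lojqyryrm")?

Walk "lojqyryrm" from the root; an end-of-word marker is hit whenever a stored word is a prefix of "lojqyryrm".
Prefixes of the query that are stored words: "lojqyryrm"
Count: 1

1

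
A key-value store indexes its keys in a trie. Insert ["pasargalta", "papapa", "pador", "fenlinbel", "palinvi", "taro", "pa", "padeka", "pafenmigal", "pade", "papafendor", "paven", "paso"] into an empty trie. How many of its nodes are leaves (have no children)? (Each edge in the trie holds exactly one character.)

11

A leaf is a node with no children — equivalently, the end of a word that is not a proper prefix of any other stored word.
Those words: "fenlinbel", "padeka", "pador", "pafenmigal", "palinvi", "papafendor", "papapa", "pasargalta", "paso", "paven", "taro"
Leaf count: 11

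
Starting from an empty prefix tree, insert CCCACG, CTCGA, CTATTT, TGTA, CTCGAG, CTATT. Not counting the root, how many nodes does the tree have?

19

Count nodes per top-level branch (shared prefixes stored once):
  'C'-branch (CCCACG, CTATT, CTATTT, CTCGA, CTCGAG): 15 nodes
  'T'-branch (TGTA): 4 nodes
Sum: 19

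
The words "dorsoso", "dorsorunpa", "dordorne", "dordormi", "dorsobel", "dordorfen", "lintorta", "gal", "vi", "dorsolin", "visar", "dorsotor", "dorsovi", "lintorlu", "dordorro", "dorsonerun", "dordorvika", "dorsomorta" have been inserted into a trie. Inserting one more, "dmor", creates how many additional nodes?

3

"d" is already a path in the trie; the remaining "mor" must be added.
So 4 − 1 = 3 new nodes.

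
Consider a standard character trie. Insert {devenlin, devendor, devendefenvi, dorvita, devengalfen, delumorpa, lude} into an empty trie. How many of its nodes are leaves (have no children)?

7

Leaves are exactly the stored words that no other stored word extends.
Those words: "delumorpa", "devendefenvi", "devendor", "devengalfen", "devenlin", "dorvita", "lude"
Leaf count: 7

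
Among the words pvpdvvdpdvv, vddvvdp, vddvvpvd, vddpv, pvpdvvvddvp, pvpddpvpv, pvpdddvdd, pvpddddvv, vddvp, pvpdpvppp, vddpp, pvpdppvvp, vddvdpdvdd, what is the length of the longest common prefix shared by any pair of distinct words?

6

Equivalently: take the maximum, over all pairs, of their longest common prefix length.
e.g. "pvpddddvv" and "pvpdddvdd" share the prefix "pvpddd" of length 6; no pair shares a longer one.
Longest shared-prefix length: 6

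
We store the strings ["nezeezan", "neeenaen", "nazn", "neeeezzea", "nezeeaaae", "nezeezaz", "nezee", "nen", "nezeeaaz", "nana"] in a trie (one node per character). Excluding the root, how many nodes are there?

31

Trie structure (* marks end of a word):
(root)
└─ n
   ├─ a
   │  ├─ n
   │  │  └─ a *
   │  └─ z
   │     └─ n *
   └─ e
      ├─ e
      │  └─ e
      │     ├─ e
      │     │  └─ z
      │     │     └─ z
      │     │        └─ e
      │     │           └─ a *
      │     └─ n
      │        └─ a
      │           └─ e
      │              └─ n *
      ├─ n *
      └─ z
         └─ e
            └─ e *
               ├─ a
               │  └─ a
               │     ├─ a
               │     │  └─ e *
               │     └─ z *
               └─ z
                  └─ a
                     ├─ n *
                     └─ z *
Counting every labelled node above: 31.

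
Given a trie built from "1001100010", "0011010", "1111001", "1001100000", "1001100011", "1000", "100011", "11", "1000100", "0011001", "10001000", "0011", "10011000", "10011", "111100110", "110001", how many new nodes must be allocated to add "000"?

Walking "000" from the root, the first 2 characters ("00") follow existing edges; "0" is the first miss.
New nodes needed: |"000"| − 2 = 3 − 2 = 1.

1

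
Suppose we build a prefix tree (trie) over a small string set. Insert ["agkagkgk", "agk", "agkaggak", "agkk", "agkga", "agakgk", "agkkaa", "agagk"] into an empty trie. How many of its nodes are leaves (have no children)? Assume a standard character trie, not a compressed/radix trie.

6

Leaves are exactly the stored words that no other stored word extends.
Those words: "agagk", "agakgk", "agkaggak", "agkagkgk", "agkga", "agkkaa"
Leaf count: 6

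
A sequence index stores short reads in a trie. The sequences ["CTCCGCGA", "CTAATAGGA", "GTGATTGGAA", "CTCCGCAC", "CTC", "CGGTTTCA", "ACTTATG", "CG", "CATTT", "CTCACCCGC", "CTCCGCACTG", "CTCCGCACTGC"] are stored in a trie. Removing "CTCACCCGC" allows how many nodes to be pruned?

After clearing the end-marker at "CTCACCCGC", prune upward until reaching a node still needed by another word.
The suffix "ACCCGC" (6 nodes) is used only by "CTCACCCGC"; the node for "CTC" still has the child "C", so pruning stops there.
Nodes removed: 6

6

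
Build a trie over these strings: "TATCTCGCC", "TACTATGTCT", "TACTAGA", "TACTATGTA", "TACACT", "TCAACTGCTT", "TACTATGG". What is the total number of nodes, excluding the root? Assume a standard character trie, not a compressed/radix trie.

33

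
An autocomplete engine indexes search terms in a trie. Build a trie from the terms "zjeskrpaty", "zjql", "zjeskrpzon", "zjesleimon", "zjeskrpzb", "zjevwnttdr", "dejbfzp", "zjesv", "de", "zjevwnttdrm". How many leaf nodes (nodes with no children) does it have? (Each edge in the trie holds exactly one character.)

Leaves are exactly the stored words that no other stored word extends.
Those words: "dejbfzp", "zjeskrpaty", "zjeskrpzb", "zjeskrpzon", "zjesleimon", "zjesv", "zjevwnttdrm", "zjql"
Leaf count: 8

8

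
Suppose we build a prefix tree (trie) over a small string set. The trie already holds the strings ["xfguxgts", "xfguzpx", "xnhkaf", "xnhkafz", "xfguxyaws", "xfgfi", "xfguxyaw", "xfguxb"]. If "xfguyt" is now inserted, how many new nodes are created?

The longest prefix of "xfguyt" already in the trie is "xfgu" (length 4).
New nodes needed: |"xfguyt"| − 4 = 6 − 4 = 2.

2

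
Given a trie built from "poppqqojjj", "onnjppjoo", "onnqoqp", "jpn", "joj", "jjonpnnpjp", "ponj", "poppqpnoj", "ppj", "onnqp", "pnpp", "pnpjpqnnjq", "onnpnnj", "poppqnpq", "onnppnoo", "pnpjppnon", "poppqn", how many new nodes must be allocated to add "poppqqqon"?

3

Walking "poppqqqon" from the root, the first 6 characters ("poppqq") follow existing edges; "q" is the first miss.
So 9 − 6 = 3 new nodes.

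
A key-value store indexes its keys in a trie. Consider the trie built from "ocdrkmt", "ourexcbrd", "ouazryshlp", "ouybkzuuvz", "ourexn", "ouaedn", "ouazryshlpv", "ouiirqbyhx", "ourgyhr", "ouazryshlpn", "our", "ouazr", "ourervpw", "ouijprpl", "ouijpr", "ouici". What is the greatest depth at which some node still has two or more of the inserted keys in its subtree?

10

Equivalently: take the maximum, over all pairs, of their longest common prefix length.
"ouazryshlp" and "ouazryshlpn" agree on "ouazryshlp" (10 characters) before diverging; nothing deeper is shared.
Longest shared-prefix length: 10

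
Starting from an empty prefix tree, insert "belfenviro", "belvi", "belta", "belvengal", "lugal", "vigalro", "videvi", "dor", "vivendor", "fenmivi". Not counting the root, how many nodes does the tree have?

Count nodes per top-level branch (shared prefixes stored once):
  'b'-branch (belfenviro, belta, belvengal, belvi): 19 nodes
  'd'-branch (dor): 3 nodes
  'f'-branch (fenmivi): 7 nodes
  'l'-branch (lugal): 5 nodes
  'v'-branch (videvi, vigalro, vivendor): 17 nodes
Sum: 51

51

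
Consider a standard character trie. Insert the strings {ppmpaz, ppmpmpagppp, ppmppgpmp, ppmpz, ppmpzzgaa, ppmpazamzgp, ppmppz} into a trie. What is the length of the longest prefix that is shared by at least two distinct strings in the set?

6

Look for the deepest trie node that still has at least two words in its subtree.
"ppmpaz" and "ppmpazamzgp" agree on "ppmpaz" (6 characters) before diverging; nothing deeper is shared.
Longest shared-prefix length: 6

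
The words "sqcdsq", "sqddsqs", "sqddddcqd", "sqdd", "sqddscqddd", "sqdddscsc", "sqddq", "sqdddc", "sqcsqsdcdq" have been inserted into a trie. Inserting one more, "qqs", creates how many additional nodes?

No existing word starts with "q", so every character of "qqs" needs a new node.
3 − 0 = 3 new nodes.

3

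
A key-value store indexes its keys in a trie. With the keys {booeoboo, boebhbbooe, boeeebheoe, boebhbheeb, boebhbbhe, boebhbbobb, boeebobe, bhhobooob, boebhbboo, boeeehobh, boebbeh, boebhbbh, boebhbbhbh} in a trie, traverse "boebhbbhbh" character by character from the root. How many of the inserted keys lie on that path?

Check each prefix of "boebhbbhbh" against the stored set — each match is an end-marker on the path.
Prefixes of the query that are stored words: "boebhbbh", "boebhbbhbh"
Count: 2

2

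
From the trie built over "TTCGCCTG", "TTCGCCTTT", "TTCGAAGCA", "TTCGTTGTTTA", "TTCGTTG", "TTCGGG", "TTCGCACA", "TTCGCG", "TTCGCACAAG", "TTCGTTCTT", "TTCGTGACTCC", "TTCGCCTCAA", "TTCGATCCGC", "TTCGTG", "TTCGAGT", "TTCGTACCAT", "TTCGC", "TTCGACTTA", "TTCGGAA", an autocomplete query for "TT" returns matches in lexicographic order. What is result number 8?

DFS of the "TT" subtree visits, in order: "TTCGAAGCA", "TTCGACTTA", "TTCGAGT", "TTCGATCCGC", "TTCGC", "TTCGCACA", "TTCGCACAAG", "TTCGCCTCAA", "TTCGCCTG", "TTCGCCTTT", "TTCGCG", "TTCGGAA", "TTCGGG", "TTCGTACCAT", "TTCGTG", "TTCGTGACTCC", "TTCGTTCTT", "TTCGTTG", "TTCGTTGTTTA"
The 8th is TTCGCCTCAA.

TTCGCCTCAA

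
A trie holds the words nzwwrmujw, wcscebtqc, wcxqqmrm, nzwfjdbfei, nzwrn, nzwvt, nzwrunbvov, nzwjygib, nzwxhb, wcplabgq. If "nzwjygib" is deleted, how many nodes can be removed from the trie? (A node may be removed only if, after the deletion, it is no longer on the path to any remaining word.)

5

After clearing the end-marker at "nzwjygib", prune upward until reaching a node still needed by another word.
The suffix "jygib" (5 nodes) is used only by "nzwjygib"; the node for "nzw" still has the child "w", so pruning stops there.
Nodes removed: 5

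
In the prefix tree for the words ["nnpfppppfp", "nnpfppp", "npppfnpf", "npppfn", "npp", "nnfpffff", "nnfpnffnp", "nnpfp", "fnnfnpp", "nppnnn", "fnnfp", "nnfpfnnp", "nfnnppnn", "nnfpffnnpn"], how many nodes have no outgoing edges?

10

A leaf is a node with no children — equivalently, the end of a word that is not a proper prefix of any other stored word.
Those words: "fnnfnpp", "fnnfp", "nfnnppnn", "nnfpffff", "nnfpffnnpn", "nnfpfnnp", "nnfpnffnp", "nnpfppppfp", "nppnnn", "npppfnpf"
Leaf count: 10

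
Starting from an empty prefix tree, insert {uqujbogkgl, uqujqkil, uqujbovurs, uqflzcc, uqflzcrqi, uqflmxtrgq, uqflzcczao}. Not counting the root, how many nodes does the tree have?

35

Trie structure (* marks end of a word):
(root)
└─ u
   └─ q
      ├─ f
      │  └─ l
      │     ├─ m
      │     │  └─ x
      │     │     └─ t
      │     │        └─ r
      │     │           └─ g
      │     │              └─ q *
      │     └─ z
      │        └─ c
      │           ├─ c *
      │           │  └─ z
      │           │     └─ a
      │           │        └─ o *
      │           └─ r
      │              └─ q
      │                 └─ i *
      └─ u
         └─ j
            ├─ b
            │  └─ o
            │     ├─ g
            │     │  └─ k
            │     │     └─ g
            │     │        └─ l *
            │     └─ v
            │        └─ u
            │           └─ r
            │              └─ s *
            └─ q
               └─ k
                  └─ i
                     └─ l *
Counting every labelled node above: 35.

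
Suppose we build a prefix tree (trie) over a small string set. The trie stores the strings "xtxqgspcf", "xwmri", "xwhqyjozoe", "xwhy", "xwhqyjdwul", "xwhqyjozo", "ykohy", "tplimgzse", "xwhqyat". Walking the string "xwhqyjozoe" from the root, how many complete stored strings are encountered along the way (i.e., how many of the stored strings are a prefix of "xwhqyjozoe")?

Walk "xwhqyjozoe" from the root; an end-of-word marker is hit whenever a stored word is a prefix of "xwhqyjozoe".
Prefixes of the query that are stored words: "xwhqyjozo", "xwhqyjozoe"
Count: 2

2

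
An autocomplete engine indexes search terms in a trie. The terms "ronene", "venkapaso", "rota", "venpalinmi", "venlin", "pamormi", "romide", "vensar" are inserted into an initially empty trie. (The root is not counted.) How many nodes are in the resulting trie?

41

For each word, the new-node count is its length minus the longest prefix already in the trie:
  "ronene" → 6 new (r, o, n, e, n, e)
  "venkapaso" → 9 new (v, e, n, k, a, p, a, s, o)
  "rota" → prefix "ro" already present; 2 new (t, a)
  "venpalinmi" → prefix "ven" already present; 7 new (p, a, l, i, n, m, i)
  "venlin" → prefix "ven" already present; 3 new (l, i, n)
  "pamormi" → 7 new (p, a, m, o, r, m, i)
  "romide" → prefix "ro" already present; 4 new (m, i, d, e)
  "vensar" → prefix "ven" already present; 3 new (s, a, r)
Total nodes = 6 + 9 + 2 + 7 + 3 + 7 + 4 + 3 = 41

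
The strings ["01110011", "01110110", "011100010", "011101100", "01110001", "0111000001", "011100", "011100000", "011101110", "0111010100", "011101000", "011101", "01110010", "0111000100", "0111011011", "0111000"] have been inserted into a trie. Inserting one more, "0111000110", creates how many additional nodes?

2

Walking "0111000110" from the root, the first 8 characters ("01110001") follow existing edges; "1" is the first miss.
New nodes needed: |"0111000110"| − 8 = 10 − 8 = 2.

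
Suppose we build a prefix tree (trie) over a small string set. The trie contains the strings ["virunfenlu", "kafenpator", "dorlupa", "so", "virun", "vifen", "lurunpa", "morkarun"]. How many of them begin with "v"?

3

Traverse to the node for "v", then collect every word in that subtree.
Words under "v": vifen, virun, virunfenlu
Count: 3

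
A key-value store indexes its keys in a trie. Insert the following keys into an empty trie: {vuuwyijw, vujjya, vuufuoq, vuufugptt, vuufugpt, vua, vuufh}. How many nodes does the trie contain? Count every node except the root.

22

Trace insertions, counting only characters that open a new branch:
  "vuuwyijw" → 8 new (v, u, u, w, y, i, j, w)
  "vujjya" → prefix "vu" already present; 4 new (j, j, y, a)
  "vuufuoq" → prefix "vuu" already present; 4 new (f, u, o, q)
  "vuufugptt" → prefix "vuufu" already present; 4 new (g, p, t, t)
  "vuufugpt" → prefix "vuufugpt" already present; 0 new (none)
  "vua" → prefix "vu" already present; 1 new (a)
  "vuufh" → prefix "vuuf" already present; 1 new (h)
Total nodes = 8 + 4 + 4 + 4 + 0 + 1 + 1 = 22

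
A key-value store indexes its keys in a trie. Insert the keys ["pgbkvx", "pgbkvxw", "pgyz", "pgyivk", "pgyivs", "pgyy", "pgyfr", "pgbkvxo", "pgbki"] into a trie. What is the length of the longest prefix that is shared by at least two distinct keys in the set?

Look for the deepest trie node that still has at least two words in its subtree.
"pgbkvx" and "pgbkvxo" agree on "pgbkvx" (6 characters) before diverging; nothing deeper is shared.
Longest shared-prefix length: 6

6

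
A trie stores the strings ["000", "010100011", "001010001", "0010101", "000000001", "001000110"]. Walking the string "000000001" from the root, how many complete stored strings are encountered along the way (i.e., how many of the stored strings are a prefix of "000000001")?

Walk "000000001" from the root; an end-of-word marker is hit whenever a stored word is a prefix of "000000001".
Prefixes of the query that are stored words: "000", "000000001"
Count: 2

2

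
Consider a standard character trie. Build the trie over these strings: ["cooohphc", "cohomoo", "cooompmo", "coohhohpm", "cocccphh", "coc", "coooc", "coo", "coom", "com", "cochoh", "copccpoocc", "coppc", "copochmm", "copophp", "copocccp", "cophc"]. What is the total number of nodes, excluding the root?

58

Count nodes per top-level branch (shared prefixes stored once):
  'c'-branch (coc, cocccphh, cochoh, cohomoo, com, coo, coohhohpm, coom, coooc, cooohphc, cooompmo, copccpoocc, cophc, copocccp, copochmm, copophp, coppc): 58 nodes
Sum: 58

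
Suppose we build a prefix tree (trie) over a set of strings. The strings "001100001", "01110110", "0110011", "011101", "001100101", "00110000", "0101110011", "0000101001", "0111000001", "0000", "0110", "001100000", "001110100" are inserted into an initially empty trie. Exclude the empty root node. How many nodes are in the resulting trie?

50

Insert word by word; a character creates a node only if that edge doesn't already exist:
  "001100001" → 9 new (0, 0, 1, 1, 0, 0, 0, 0, 1)
  "01110110" → prefix "0" already present; 7 new (1, 1, 1, 0, 1, 1, 0)
  "0110011" → prefix "011" already present; 4 new (0, 0, 1, 1)
  "011101" → prefix "011101" already present; 0 new (none)
  "001100101" → prefix "001100" already present; 3 new (1, 0, 1)
  "00110000" → prefix "00110000" already present; 0 new (none)
  "0101110011" → prefix "01" already present; 8 new (0, 1, 1, 1, 0, 0, 1, 1)
  "0000101001" → prefix "00" already present; 8 new (0, 0, 1, 0, 1, 0, 0, 1)
  "0111000001" → prefix "01110" already present; 5 new (0, 0, 0, 0, 1)
  "0000" → prefix "0000" already present; 0 new (none)
  "0110" → prefix "0110" already present; 0 new (none)
  "001100000" → prefix "00110000" already present; 1 new (0)
  "001110100" → prefix "0011" already present; 5 new (1, 0, 1, 0, 0)
Total nodes = 9 + 7 + 4 + 0 + 3 + 0 + 8 + 8 + 5 + 0 + 0 + 1 + 5 = 50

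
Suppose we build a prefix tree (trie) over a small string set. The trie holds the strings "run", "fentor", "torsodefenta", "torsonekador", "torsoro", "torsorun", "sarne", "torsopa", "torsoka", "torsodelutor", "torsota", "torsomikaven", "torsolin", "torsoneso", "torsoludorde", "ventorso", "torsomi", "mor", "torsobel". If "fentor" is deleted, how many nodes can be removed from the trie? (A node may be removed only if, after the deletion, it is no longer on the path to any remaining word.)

After clearing the end-marker at "fentor", prune upward until reaching a node still needed by another word.
No other word shares any prefix with "fentor", so all 6 of its nodes go.
Nodes removed: 6

6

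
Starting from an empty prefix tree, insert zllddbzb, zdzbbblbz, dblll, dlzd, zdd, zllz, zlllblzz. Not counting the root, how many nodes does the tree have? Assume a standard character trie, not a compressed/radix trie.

For each word, the new-node count is its length minus the longest prefix already in the trie:
  "zllddbzb" → 8 new (z, l, l, d, d, b, z, b)
  "zdzbbblbz" → prefix "z" already present; 8 new (d, z, b, b, b, l, b, z)
  "dblll" → 5 new (d, b, l, l, l)
  "dlzd" → prefix "d" already present; 3 new (l, z, d)
  "zdd" → prefix "zd" already present; 1 new (d)
  "zllz" → prefix "zll" already present; 1 new (z)
  "zlllblzz" → prefix "zll" already present; 5 new (l, b, l, z, z)
Total nodes = 8 + 8 + 5 + 3 + 1 + 1 + 5 = 31

31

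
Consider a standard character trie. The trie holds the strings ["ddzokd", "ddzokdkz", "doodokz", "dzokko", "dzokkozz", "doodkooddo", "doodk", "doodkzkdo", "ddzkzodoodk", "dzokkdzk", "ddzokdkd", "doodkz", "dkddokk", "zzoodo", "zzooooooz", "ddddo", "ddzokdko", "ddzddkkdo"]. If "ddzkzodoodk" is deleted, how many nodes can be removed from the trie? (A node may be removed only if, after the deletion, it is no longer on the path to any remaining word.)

8

After clearing the end-marker at "ddzkzodoodk", prune upward until reaching a node still needed by another word.
The suffix "kzodoodk" (8 nodes) is used only by "ddzkzodoodk"; the node for "ddz" still has the child "o", so pruning stops there.
Nodes removed: 8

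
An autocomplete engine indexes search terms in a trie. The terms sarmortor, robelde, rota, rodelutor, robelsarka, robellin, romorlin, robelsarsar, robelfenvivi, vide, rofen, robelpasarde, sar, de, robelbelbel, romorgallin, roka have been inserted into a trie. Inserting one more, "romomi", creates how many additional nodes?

2

"romo" is already a path in the trie; the remaining "mi" must be added.
Each of the 2 remaining characters creates one node.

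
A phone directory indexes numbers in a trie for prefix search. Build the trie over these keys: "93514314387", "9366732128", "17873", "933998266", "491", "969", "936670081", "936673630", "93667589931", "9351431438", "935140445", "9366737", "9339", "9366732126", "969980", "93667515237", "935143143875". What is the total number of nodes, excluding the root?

For each word, the new-node count is its length minus the longest prefix already in the trie:
  "93514314387" → 11 new (9, 3, 5, 1, 4, 3, 1, 4, 3, 8, 7)
  "9366732128" → prefix "93" already present; 8 new (6, 6, 7, 3, 2, 1, 2, 8)
  "17873" → 5 new (1, 7, 8, 7, 3)
  "933998266" → prefix "93" already present; 7 new (3, 9, 9, 8, 2, 6, 6)
  "491" → 3 new (4, 9, 1)
  "969" → prefix "9" already present; 2 new (6, 9)
  "936670081" → prefix "93667" already present; 4 new (0, 0, 8, 1)
  "936673630" → prefix "936673" already present; 3 new (6, 3, 0)
  "93667589931" → prefix "93667" already present; 6 new (5, 8, 9, 9, 3, 1)
  "9351431438" → prefix "9351431438" already present; 0 new (none)
  "935140445" → prefix "93514" already present; 4 new (0, 4, 4, 5)
  "9366737" → prefix "936673" already present; 1 new (7)
  "9339" → prefix "9339" already present; 0 new (none)
  "9366732126" → prefix "936673212" already present; 1 new (6)
  "969980" → prefix "969" already present; 3 new (9, 8, 0)
  "93667515237" → prefix "936675" already present; 5 new (1, 5, 2, 3, 7)
  "935143143875" → prefix "93514314387" already present; 1 new (5)
Total nodes = 11 + 8 + 5 + 7 + 3 + 2 + 4 + 3 + 6 + 0 + 4 + 1 + 0 + 1 + 3 + 5 + 1 = 64

64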